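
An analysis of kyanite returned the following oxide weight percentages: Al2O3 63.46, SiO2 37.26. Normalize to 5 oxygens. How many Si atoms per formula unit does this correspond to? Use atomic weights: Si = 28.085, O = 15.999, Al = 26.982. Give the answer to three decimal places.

Al2O3 (M=101.961): mol = 0.62239; Al = 1.24478, O = 1.86717.
SiO2 (M=60.083): mol = 0.62014; Si = 0.62014, O = 1.24028.
ΣO = 3.10745; factor = 5/ΣO = 1.60904.
Si apfu = 0.62014 × 1.60904 = 0.998.

0.998 Si apfu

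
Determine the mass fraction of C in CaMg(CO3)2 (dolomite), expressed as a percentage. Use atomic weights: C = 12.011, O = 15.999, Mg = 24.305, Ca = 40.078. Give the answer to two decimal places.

M(CaMg(CO3)2) = 184.399 g/mol.
C contributes 2 × 12.011 = 24.022 g per mole.
24.022/184.399 = 0.1303 → 13.03%.

13.03 mass %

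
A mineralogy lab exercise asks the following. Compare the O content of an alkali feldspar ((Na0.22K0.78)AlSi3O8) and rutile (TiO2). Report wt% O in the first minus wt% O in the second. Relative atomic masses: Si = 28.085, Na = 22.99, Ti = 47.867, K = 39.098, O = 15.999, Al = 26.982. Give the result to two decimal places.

First mineral: 127.992 g O in 274.783 g formula = 46.58 wt% O.
Second mineral: 31.998 g O in 79.865 g formula = 40.07 wt% O.
46.58% − 40.07% gives a difference of 6.51 percentage points.

6.51 percentage points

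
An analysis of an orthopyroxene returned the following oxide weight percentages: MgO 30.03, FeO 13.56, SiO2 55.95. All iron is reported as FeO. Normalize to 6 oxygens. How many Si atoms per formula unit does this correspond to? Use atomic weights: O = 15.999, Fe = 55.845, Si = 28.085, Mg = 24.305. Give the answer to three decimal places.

1.998 Si apfu

30.03 wt% MgO ÷ 40.304 g/mol = 0.74509 mol, giving 0.74509 Mg and 0.74509 O.
13.56 wt% FeO ÷ 71.844 g/mol = 0.18874 mol, giving 0.18874 Fe and 0.18874 O.
55.95 wt% SiO2 ÷ 60.083 g/mol = 0.93121 mol, giving 0.93121 Si and 1.86242 O.
Oxygen sums to 2.79625; scaling by 6/2.79625 = 2.14573 puts the formula on 6 O.
Si: 0.93121 × 2.14573 = 1.998 atoms per formula unit.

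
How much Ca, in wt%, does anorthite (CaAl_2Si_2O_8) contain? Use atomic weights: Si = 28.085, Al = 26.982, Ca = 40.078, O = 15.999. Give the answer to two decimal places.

14.41 wt%

Formula mass = 1·40.078 + 2·26.982 + 2·28.085 + 8·15.999 = 278.204 g/mol, of which 40.078 g is Ca.
So Ca makes up 40.078/278.204 = 0.1441 of the mass, i.e. 14.41%.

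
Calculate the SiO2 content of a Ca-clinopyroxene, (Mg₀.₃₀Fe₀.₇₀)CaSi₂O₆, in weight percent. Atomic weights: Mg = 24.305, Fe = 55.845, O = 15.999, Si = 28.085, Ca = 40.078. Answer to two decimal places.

50.36 wt%

Formula mass = 238.625 g/mol.
2 Si → 2.0000 mol SiO2 per formula unit; M(SiO2) = 60.083, so SiO2 mass = 120.166 g.
120.166/238.625 × 100 = 50.36 wt%.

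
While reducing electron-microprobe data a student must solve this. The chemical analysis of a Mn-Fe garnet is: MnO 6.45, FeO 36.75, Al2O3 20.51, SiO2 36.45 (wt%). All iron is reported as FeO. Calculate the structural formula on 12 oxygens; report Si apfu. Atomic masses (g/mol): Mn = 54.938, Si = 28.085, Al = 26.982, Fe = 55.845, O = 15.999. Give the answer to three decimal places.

6.45 wt% MnO ÷ 70.937 g/mol = 0.09093 mol, giving 0.09093 Mn and 0.09093 O.
36.75 wt% FeO ÷ 71.844 g/mol = 0.51152 mol, giving 0.51152 Fe and 0.51152 O.
20.51 wt% Al2O3 ÷ 101.961 g/mol = 0.20116 mol, giving 0.40232 Al and 0.60348 O.
36.45 wt% SiO2 ÷ 60.083 g/mol = 0.60666 mol, giving 0.60666 Si and 1.21332 O.
Oxygen sums to 2.41925; scaling by 12/2.41925 = 4.96021 puts the formula on 12 O.
Si: 0.60666 × 4.96021 = 3.009 atoms per formula unit.

3.009 Si apfu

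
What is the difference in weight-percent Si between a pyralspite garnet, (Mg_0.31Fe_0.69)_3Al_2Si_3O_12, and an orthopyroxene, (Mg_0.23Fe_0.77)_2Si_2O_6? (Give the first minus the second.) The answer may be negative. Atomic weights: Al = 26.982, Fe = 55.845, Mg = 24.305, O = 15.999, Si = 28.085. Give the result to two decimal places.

-4.54 percentage points

Si in (Mg_0.31Fe_0.69)_3Al_2Si_3O_12: molar mass 468.410 g/mol; 3×28.085 = 84.255 g → 17.99 wt%.
Si in (Mg_0.23Fe_0.77)_2Si_2O_6: molar mass 249.346 g/mol; 2×28.085 = 56.170 g → 22.53 wt%.
Difference = 17.99 − 22.53 = -4.54 percentage points.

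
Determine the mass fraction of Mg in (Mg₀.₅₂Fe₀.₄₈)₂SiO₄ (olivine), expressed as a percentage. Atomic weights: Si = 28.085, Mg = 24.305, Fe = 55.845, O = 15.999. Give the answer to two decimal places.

14.78 weight percent

Molar mass of (Mg₀.₅₂Fe₀.₄₈)₂SiO₄: 1.04*24.305 + 0.96*55.845 + 1*28.085 + 4*15.999 = 170.969 g/mol.
Mass of Mg per formula unit: 1.04 × 24.305 = 25.277 g.
Weight fraction Mg = 25.277 / 170.969 = 0.1478.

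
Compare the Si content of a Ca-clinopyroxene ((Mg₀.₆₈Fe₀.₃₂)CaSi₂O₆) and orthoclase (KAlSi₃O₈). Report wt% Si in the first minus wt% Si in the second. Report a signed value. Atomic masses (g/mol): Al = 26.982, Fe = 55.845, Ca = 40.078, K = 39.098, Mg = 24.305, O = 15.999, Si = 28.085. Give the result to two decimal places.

-5.49 percentage points

Si in (Mg₀.₆₈Fe₀.₃₂)CaSi₂O₆: molar mass 226.640 g/mol; 2×28.085 = 56.170 g → 24.78 wt%.
Si in KAlSi₃O₈: molar mass 278.327 g/mol; 3×28.085 = 84.255 g → 30.27 wt%.
Difference = 24.78 − 30.27 = -5.49 percentage points.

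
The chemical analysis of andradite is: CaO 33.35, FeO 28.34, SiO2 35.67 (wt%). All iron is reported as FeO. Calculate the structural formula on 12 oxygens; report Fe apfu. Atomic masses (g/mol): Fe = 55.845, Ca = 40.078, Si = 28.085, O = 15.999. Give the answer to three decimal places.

2.175 Fe apfu

CaO (M=56.077): mol = 0.59472; Ca = 0.59472, O = 0.59472.
FeO (M=71.844): mol = 0.39447; Fe = 0.39447, O = 0.39447.
SiO2 (M=60.083): mol = 0.59368; Si = 0.59368, O = 1.18736.
ΣO = 2.17655; factor = 12/ΣO = 5.51331.
Fe apfu = 0.39447 × 5.51331 = 2.175.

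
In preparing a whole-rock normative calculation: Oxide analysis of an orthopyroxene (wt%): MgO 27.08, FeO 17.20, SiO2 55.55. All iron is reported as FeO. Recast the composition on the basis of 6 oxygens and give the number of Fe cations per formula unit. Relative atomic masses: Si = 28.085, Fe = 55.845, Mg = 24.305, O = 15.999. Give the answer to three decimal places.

0.520 Fe apfu

MgO (M=40.304): mol = 0.67189; Mg = 0.67189, O = 0.67189.
FeO (M=71.844): mol = 0.23941; Fe = 0.23941, O = 0.23941.
SiO2 (M=60.083): mol = 0.92455; Si = 0.92455, O = 1.84910.
ΣO = 2.76040; factor = 6/ΣO = 2.17360.
Fe apfu = 0.23941 × 2.17360 = 0.520.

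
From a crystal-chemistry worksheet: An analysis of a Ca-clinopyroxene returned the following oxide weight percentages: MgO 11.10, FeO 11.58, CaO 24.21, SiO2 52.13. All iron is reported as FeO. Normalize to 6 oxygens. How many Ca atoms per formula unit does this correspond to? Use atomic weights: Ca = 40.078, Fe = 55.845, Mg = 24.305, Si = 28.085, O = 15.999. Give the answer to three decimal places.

0.995 Ca apfu

MgO: 11.10/40.304 = 0.27541 mol → 0.27541 mol Mg, 0.27541 mol O.
FeO: 11.58/71.844 = 0.16118 mol → 0.16118 mol Fe, 0.16118 mol O.
CaO: 24.21/56.077 = 0.43173 mol → 0.43173 mol Ca, 0.43173 mol O.
SiO2: 52.13/60.083 = 0.86763 mol → 0.86763 mol Si, 1.73526 mol O.
Total oxygen = 2.60358 mol. Normalization factor = 6/2.60358 = 2.30452.
Ca per 6 O = 0.43173 × 2.30452 = 0.995.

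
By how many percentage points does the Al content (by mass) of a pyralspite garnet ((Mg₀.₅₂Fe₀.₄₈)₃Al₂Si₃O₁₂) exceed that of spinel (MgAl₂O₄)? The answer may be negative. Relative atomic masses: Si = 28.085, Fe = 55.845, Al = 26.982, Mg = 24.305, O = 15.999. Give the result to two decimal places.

-25.90 percentage points

M((Mg₀.₅₂Fe₀.₄₈)₃Al₂Si₃O₁₂) = 448.540 g/mol, so wt% Al = 53.964/448.540 × 100 = 12.03%.
M(MgAl₂O₄) = 142.265 g/mol, so wt% Al = 53.964/142.265 × 100 = 37.93%.
12.03 − 37.93 = -25.90 pp.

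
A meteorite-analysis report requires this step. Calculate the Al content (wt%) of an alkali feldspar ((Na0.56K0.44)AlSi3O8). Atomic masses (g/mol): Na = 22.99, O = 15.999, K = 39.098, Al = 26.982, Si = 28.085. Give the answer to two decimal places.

Molar mass of (Na0.56K0.44)AlSi3O8: 0.56*22.99 + 0.44*39.098 + 1*26.982 + 3*28.085 + 8*15.999 = 269.307 g/mol.
Mass of Al per formula unit: 1 × 26.982 = 26.982 g.
Weight fraction Al = 26.982 / 269.307 = 0.1002.

10.02 wt%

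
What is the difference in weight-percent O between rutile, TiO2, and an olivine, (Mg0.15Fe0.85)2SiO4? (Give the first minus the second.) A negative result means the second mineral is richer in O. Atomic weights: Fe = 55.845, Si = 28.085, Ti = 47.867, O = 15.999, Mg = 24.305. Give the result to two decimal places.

7.13 percentage points

First mineral: 31.998 g O in 79.865 g formula = 40.07 wt% O.
Second mineral: 63.996 g O in 194.309 g formula = 32.94 wt% O.
40.07% − 32.94% gives a difference of 7.13 percentage points.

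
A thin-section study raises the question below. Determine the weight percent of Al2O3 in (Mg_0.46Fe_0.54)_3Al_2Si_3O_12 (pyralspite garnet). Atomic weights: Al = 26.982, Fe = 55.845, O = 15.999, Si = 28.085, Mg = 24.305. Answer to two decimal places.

Molar mass of (Mg_0.46Fe_0.54)_3Al_2Si_3O_12 = 1.38*24.305 + 1.62*55.845 + 2*26.982 + 3*28.085 + 12*15.999 = 454.217 g/mol.
Each formula unit contains 2 Al, equivalent to 2/2 = 1.0000 mol Al2O3.
M(Al2O3) = 2×26.982 + 3×15.999 = 101.961 g/mol.
Mass of Al2O3 per formula unit = 1.0000 × 101.961 = 101.961 g.
Al2O3 wt% = 101.961 / 454.217 × 100 = 22.45%.

22.45 wt%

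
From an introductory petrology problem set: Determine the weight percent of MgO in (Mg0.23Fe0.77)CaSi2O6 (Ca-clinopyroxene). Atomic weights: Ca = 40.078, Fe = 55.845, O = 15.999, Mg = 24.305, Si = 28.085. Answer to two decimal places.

Formula mass = 240.833 g/mol.
0.23 Mg → 0.2300 mol MgO per formula unit; M(MgO) = 40.304, so MgO mass = 9.270 g.
9.270/240.833 × 100 = 3.85 wt%.

3.85 wt%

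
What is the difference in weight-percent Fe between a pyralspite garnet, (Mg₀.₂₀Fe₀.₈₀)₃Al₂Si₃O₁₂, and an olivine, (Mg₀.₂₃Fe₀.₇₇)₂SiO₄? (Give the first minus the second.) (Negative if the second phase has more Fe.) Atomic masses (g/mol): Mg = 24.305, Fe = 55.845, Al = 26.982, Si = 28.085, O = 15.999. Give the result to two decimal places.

-17.45 percentage points

M((Mg₀.₂₀Fe₀.₈₀)₃Al₂Si₃O₁₂) = 478.818 g/mol, so wt% Fe = 134.028/478.818 × 100 = 27.99%.
M((Mg₀.₂₃Fe₀.₇₇)₂SiO₄) = 189.263 g/mol, so wt% Fe = 86.001/189.263 × 100 = 45.44%.
27.99 − 45.44 = -17.45 pp.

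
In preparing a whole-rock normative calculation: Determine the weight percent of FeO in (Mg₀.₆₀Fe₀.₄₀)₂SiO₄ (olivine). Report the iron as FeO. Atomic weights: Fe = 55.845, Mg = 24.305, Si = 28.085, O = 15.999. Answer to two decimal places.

Molar mass of (Mg₀.₆₀Fe₀.₄₀)₂SiO₄ = 1.20·24.305 + 0.80·55.845 + 1·28.085 + 4·15.999 = 165.923 g/mol.
Each formula unit contains 0.80 Fe, equivalent to 0.80/1 = 0.8000 mol FeO.
M(FeO) = 1×55.845 + 1×15.999 = 71.844 g/mol.
Mass of FeO per formula unit = 0.8000 × 71.844 = 57.475 g.
FeO wt% = 57.475 / 165.923 × 100 = 34.64%.

34.64 wt%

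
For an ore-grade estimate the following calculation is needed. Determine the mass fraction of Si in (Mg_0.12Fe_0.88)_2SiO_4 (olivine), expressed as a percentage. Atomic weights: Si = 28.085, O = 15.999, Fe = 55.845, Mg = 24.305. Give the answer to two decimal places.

Molar mass of (Mg_0.12Fe_0.88)_2SiO_4: 0.24·24.305 + 1.76·55.845 + 1·28.085 + 4·15.999 = 196.201 g/mol.
Mass of Si per formula unit: 1 × 28.085 = 28.085 g.
Weight fraction Si = 28.085 / 196.201 = 0.1431.

14.31 mass %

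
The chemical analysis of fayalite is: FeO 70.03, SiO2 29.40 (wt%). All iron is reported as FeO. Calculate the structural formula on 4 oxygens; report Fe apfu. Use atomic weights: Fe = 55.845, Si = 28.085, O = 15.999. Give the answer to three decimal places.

70.03 wt% FeO ÷ 71.844 g/mol = 0.97475 mol, giving 0.97475 Fe and 0.97475 O.
29.40 wt% SiO2 ÷ 60.083 g/mol = 0.48932 mol, giving 0.48932 Si and 0.97864 O.
Oxygen sums to 1.95339; scaling by 4/1.95339 = 2.04772 puts the formula on 4 O.
Fe: 0.97475 × 2.04772 = 1.996 atoms per formula unit.

1.996 Fe apfu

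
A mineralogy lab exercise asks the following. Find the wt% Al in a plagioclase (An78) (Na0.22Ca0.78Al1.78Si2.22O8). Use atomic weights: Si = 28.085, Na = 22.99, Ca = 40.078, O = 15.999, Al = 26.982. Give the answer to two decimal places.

17.48 mass %

Molar mass of Na0.22Ca0.78Al1.78Si2.22O8: 0.22×22.99 + 0.78×40.078 + 1.78×26.982 + 2.22×28.085 + 8×15.999 = 274.687 g/mol.
Mass of Al per formula unit: 1.78 × 26.982 = 48.028 g.
Weight fraction Al = 48.028 / 274.687 = 0.1748.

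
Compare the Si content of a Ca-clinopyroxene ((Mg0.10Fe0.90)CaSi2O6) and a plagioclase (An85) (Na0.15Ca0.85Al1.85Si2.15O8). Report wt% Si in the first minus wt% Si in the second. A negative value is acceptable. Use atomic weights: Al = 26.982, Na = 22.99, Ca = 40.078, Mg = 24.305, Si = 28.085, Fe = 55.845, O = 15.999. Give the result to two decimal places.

1.04 percentage points

M((Mg0.10Fe0.90)CaSi2O6) = 244.933 g/mol, so wt% Si = 56.170/244.933 × 100 = 22.93%.
M(Na0.15Ca0.85Al1.85Si2.15O8) = 275.806 g/mol, so wt% Si = 60.383/275.806 × 100 = 21.89%.
22.93 − 21.89 = 1.04 pp.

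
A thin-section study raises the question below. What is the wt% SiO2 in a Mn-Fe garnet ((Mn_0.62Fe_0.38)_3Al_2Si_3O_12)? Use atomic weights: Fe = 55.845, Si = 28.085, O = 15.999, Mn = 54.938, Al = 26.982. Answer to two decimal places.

Formula mass = 496.055 g/mol.
3 Si → 3.0000 mol SiO2 per formula unit; M(SiO2) = 60.083, so SiO2 mass = 180.249 g.
180.249/496.055 × 100 = 36.34 wt%.

36.34 wt%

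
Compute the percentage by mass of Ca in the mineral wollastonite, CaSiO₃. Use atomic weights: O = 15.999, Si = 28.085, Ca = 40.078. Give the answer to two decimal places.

M(CaSiO₃) = 116.160 g/mol.
Ca contributes 1 × 40.078 = 40.078 g per mole.
40.078/116.160 = 0.3450 → 34.50%.

34.50 wt%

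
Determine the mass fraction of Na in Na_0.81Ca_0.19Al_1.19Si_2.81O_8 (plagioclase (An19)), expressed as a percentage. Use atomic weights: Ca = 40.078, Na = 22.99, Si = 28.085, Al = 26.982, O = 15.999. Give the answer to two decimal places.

7.02 wt%

Formula mass = 0.81*22.99 + 0.19*40.078 + 1.19*26.982 + 2.81*28.085 + 8*15.999 = 265.256 g/mol, of which 18.622 g is Na.
So Na makes up 18.622/265.256 = 0.0702 of the mass, i.e. 7.02%.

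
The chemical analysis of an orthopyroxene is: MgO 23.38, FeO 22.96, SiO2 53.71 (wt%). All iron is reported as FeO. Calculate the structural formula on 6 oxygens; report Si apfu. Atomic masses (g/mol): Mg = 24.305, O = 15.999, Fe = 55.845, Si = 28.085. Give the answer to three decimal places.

1.996 Si apfu

MgO (M=40.304): mol = 0.58009; Mg = 0.58009, O = 0.58009.
FeO (M=71.844): mol = 0.31958; Fe = 0.31958, O = 0.31958.
SiO2 (M=60.083): mol = 0.89393; Si = 0.89393, O = 1.78786.
ΣO = 2.68753; factor = 6/ΣO = 2.23253.
Si apfu = 0.89393 × 2.23253 = 1.996.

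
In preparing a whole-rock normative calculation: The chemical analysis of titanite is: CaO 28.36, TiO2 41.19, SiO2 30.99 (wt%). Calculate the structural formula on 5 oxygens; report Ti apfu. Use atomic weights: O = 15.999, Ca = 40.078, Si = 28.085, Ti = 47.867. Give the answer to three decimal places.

28.36 wt% CaO ÷ 56.077 g/mol = 0.50573 mol, giving 0.50573 Ca and 0.50573 O.
41.19 wt% TiO2 ÷ 79.865 g/mol = 0.51575 mol, giving 0.51575 Ti and 1.03150 O.
30.99 wt% SiO2 ÷ 60.083 g/mol = 0.51579 mol, giving 0.51579 Si and 1.03158 O.
Oxygen sums to 2.56881; scaling by 5/2.56881 = 1.94643 puts the formula on 5 O.
Ti: 0.51575 × 1.94643 = 1.004 atoms per formula unit.

1.004 Ti apfu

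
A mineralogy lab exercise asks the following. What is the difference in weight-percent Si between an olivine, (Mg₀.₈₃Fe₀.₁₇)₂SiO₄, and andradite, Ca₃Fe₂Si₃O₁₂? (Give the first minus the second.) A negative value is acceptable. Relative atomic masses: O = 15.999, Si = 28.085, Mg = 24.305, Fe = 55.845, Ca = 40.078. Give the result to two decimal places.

1.97 percentage points

First mineral: 28.085 g Si in 151.415 g formula = 18.55 wt% Si.
Second mineral: 84.255 g Si in 508.167 g formula = 16.58 wt% Si.
18.55% − 16.58% gives a difference of 1.97 percentage points.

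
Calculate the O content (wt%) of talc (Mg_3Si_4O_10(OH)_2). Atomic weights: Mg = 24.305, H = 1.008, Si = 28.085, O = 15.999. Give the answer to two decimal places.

50.62 wt%

Formula mass = 3·24.305 + 4·28.085 + 12·15.999 + 2·1.008 = 379.259 g/mol, of which 191.988 g is O.
So O makes up 191.988/379.259 = 0.5062 of the mass, i.e. 50.62%.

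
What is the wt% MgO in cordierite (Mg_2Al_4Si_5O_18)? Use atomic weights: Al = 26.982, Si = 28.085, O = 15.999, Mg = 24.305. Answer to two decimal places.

Formula mass = 584.945 g/mol.
2 Mg → 2.0000 mol MgO per formula unit; M(MgO) = 40.304, so MgO mass = 80.608 g.
80.608/584.945 × 100 = 13.78 wt%.

13.78 wt%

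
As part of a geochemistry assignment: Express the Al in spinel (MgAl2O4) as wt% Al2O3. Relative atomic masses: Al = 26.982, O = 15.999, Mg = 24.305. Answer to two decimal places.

M(MgAl2O4) = 142.265 g/mol; M(Al2O3) = 101.961 g/mol.
Moles Al2O3 per formula unit = 2 Al ÷ 2 = 1.0000.
Al2O3 fraction = (1.0000 × 101.961) / 142.265 = 101.961/142.265 = 0.7167.

71.67 wt%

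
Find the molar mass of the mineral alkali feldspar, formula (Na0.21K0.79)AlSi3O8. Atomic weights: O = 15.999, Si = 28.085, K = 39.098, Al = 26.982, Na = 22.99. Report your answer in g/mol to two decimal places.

274.94 g/mol

M = 0.21×22.99 + 0.79×39.098 + 1×26.982 + 3×28.085 + 8×15.999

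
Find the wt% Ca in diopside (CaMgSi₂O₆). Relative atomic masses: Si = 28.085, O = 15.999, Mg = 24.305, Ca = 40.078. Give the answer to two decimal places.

Molar mass of CaMgSi₂O₆: 1×40.078 + 1×24.305 + 2×28.085 + 6×15.999 = 216.547 g/mol.
Mass of Ca per formula unit: 1 × 40.078 = 40.078 g.
Weight fraction Ca = 40.078 / 216.547 = 0.1851.

18.51 wt%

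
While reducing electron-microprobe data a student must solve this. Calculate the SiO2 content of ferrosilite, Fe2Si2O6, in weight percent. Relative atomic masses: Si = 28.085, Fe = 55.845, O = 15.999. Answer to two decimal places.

45.54 wt%

Formula mass = 263.854 g/mol.
2 Si → 2.0000 mol SiO2 per formula unit; M(SiO2) = 60.083, so SiO2 mass = 120.166 g.
120.166/263.854 × 100 = 45.54 wt%.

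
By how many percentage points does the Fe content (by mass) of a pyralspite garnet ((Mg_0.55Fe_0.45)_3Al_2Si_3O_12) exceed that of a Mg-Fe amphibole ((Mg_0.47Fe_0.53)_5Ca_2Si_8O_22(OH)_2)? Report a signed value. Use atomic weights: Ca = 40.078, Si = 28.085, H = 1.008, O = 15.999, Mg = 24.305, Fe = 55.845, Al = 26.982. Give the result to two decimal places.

First mineral: 75.391 g Fe in 445.701 g formula = 16.92 wt% Fe.
Second mineral: 147.989 g Fe in 895.934 g formula = 16.52 wt% Fe.
16.92% − 16.52% gives a difference of 0.40 percentage points.

0.40 percentage points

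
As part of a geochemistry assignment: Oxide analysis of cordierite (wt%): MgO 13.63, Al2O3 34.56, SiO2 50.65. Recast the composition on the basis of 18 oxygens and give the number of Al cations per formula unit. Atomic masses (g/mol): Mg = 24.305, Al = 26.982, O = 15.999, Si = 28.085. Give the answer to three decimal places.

4.013 Al apfu

MgO (M=40.304): mol = 0.33818; Mg = 0.33818, O = 0.33818.
Al2O3 (M=101.961): mol = 0.33895; Al = 0.67790, O = 1.01685.
SiO2 (M=60.083): mol = 0.84300; Si = 0.84300, O = 1.68600.
ΣO = 3.04103; factor = 18/ΣO = 5.91905.
Al apfu = 0.67790 × 5.91905 = 4.013.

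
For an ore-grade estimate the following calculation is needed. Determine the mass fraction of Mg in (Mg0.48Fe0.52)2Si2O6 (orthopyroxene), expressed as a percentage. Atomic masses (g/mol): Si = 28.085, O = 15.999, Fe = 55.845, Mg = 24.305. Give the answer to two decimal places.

9.99 mass %

Molar mass of (Mg0.48Fe0.52)2Si2O6: 0.96×24.305 + 1.04×55.845 + 2×28.085 + 6×15.999 = 233.576 g/mol.
Mass of Mg per formula unit: 0.96 × 24.305 = 23.333 g.
Weight fraction Mg = 23.333 / 233.576 = 0.0999.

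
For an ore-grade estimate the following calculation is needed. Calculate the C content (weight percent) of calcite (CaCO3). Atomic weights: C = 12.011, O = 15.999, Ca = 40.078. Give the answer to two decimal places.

Formula mass = 1×40.078 + 1×12.011 + 3×15.999 = 100.086 g/mol, of which 12.011 g is C.
So C makes up 12.011/100.086 = 0.1200 of the mass, i.e. 12.00%.

12.00 weight percent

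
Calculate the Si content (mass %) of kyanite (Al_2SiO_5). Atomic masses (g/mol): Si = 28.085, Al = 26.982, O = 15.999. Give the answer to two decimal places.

17.33 mass %

M(Al_2SiO_5) = 162.044 g/mol.
Si contributes 1 × 28.085 = 28.085 g per mole.
28.085/162.044 = 0.1733 → 17.33%.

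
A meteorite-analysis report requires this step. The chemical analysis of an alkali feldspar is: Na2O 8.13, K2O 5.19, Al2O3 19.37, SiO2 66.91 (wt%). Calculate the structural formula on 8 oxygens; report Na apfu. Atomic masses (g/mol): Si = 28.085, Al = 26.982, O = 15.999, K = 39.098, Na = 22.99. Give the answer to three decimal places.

Na2O (M=61.979): mol = 0.13117; Na = 0.26234, O = 0.13117.
K2O (M=94.195): mol = 0.05510; K = 0.11020, O = 0.05510.
Al2O3 (M=101.961): mol = 0.18997; Al = 0.37994, O = 0.56991.
SiO2 (M=60.083): mol = 1.11363; Si = 1.11363, O = 2.22726.
ΣO = 2.98344; factor = 8/ΣO = 2.68147.
Na apfu = 0.26234 × 2.68147 = 0.703.

0.703 Na apfu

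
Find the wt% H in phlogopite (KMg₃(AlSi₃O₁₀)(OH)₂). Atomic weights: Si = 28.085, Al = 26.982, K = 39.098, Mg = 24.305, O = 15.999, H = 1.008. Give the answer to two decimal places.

0.48 weight percent

Formula mass = 1*39.098 + 3*24.305 + 1*26.982 + 3*28.085 + 12*15.999 + 2*1.008 = 417.254 g/mol, of which 2.016 g is H.
So H makes up 2.016/417.254 = 0.0048 of the mass, i.e. 0.48%.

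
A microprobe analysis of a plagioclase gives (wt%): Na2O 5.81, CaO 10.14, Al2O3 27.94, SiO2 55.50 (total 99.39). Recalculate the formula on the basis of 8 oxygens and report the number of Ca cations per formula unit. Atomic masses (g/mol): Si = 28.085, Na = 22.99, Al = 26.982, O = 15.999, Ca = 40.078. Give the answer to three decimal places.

0.491 Ca apfu

5.81 wt% Na2O ÷ 61.979 g/mol = 0.09374 mol, giving 0.18748 Na and 0.09374 O.
10.14 wt% CaO ÷ 56.077 g/mol = 0.18082 mol, giving 0.18082 Ca and 0.18082 O.
27.94 wt% Al2O3 ÷ 101.961 g/mol = 0.27403 mol, giving 0.54806 Al and 0.82209 O.
55.50 wt% SiO2 ÷ 60.083 g/mol = 0.92372 mol, giving 0.92372 Si and 1.84744 O.
Oxygen sums to 2.94409; scaling by 8/2.94409 = 2.71731 puts the formula on 8 O.
Ca: 0.18082 × 2.71731 = 0.491 atoms per formula unit.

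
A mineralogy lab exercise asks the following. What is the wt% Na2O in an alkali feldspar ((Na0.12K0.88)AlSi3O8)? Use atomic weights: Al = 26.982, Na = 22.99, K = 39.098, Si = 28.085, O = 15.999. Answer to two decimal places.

M((Na0.12K0.88)AlSi3O8) = 276.394 g/mol; M(Na2O) = 61.979 g/mol.
Moles Na2O per formula unit = 0.12 Na ÷ 2 = 0.0600.
Na2O fraction = (0.0600 × 61.979) / 276.394 = 3.719/276.394 = 0.0135.

1.35 wt%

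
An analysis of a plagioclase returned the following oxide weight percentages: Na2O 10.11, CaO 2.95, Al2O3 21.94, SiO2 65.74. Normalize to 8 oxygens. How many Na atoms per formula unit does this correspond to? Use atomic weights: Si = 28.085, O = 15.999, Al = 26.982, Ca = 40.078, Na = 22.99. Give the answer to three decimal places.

Na2O (M=61.979): mol = 0.16312; Na = 0.32624, O = 0.16312.
CaO (M=56.077): mol = 0.05261; Ca = 0.05261, O = 0.05261.
Al2O3 (M=101.961): mol = 0.21518; Al = 0.43036, O = 0.64554.
SiO2 (M=60.083): mol = 1.09415; Si = 1.09415, O = 2.18830.
ΣO = 3.04957; factor = 8/ΣO = 2.62332.
Na apfu = 0.32624 × 2.62332 = 0.856.

0.856 Na apfu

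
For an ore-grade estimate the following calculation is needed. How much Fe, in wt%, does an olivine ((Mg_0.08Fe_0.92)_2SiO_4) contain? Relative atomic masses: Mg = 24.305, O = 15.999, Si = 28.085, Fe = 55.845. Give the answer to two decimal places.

51.71 wt%

M((Mg_0.08Fe_0.92)_2SiO_4) = 198.725 g/mol.
Fe contributes 1.84 × 55.845 = 102.755 g per mole.
102.755/198.725 = 0.5171 → 51.71%.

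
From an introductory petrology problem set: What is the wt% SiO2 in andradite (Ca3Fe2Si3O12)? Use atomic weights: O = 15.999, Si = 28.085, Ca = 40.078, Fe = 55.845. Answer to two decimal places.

35.47 wt%

Molar mass of Ca3Fe2Si3O12 = 3·40.078 + 2·55.845 + 3·28.085 + 12·15.999 = 508.167 g/mol.
Each formula unit contains 3 Si, equivalent to 3/1 = 3.0000 mol SiO2.
M(SiO2) = 1×28.085 + 2×15.999 = 60.083 g/mol.
Mass of SiO2 per formula unit = 3.0000 × 60.083 = 180.249 g.
SiO2 wt% = 180.249 / 508.167 × 100 = 35.47%.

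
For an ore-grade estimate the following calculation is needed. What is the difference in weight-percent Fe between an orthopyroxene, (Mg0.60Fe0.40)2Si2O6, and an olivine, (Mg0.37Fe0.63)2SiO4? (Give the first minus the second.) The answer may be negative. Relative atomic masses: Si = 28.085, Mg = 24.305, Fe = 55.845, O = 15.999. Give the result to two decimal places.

Fe in (Mg0.60Fe0.40)2Si2O6: molar mass 226.006 g/mol; 0.80×55.845 = 44.676 g → 19.77 wt%.
Fe in (Mg0.37Fe0.63)2SiO4: molar mass 180.431 g/mol; 1.26×55.845 = 70.365 g → 39.00 wt%.
Difference = 19.77 − 39.00 = -19.23 percentage points.

-19.23 percentage points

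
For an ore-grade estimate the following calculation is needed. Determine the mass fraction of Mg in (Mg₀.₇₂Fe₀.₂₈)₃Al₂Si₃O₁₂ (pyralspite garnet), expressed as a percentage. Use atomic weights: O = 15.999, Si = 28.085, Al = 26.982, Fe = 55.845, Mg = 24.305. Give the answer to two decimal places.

Formula mass = 2.16·24.305 + 0.84·55.845 + 2·26.982 + 3·28.085 + 12·15.999 = 429.616 g/mol, of which 52.499 g is Mg.
So Mg makes up 52.499/429.616 = 0.1222 of the mass, i.e. 12.22%.

12.22 mass %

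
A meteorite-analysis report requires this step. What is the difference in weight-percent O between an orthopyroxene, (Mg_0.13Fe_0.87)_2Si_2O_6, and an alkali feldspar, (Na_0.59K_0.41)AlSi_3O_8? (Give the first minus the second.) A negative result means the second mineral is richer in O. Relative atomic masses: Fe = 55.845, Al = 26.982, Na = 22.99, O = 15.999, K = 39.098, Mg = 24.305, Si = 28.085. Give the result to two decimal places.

-10.06 percentage points

M((Mg_0.13Fe_0.87)_2Si_2O_6) = 255.654 g/mol, so wt% O = 95.994/255.654 × 100 = 37.55%.
M((Na_0.59K_0.41)AlSi_3O_8) = 268.823 g/mol, so wt% O = 127.992/268.823 × 100 = 47.61%.
37.55 − 47.61 = -10.06 pp.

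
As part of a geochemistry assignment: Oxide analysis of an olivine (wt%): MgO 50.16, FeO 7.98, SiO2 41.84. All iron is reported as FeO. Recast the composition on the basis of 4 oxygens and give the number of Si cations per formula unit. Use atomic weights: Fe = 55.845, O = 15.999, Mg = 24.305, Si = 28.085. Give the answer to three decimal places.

50.16 wt% MgO ÷ 40.304 g/mol = 1.24454 mol, giving 1.24454 Mg and 1.24454 O.
7.98 wt% FeO ÷ 71.844 g/mol = 0.11107 mol, giving 0.11107 Fe and 0.11107 O.
41.84 wt% SiO2 ÷ 60.083 g/mol = 0.69637 mol, giving 0.69637 Si and 1.39274 O.
Oxygen sums to 2.74835; scaling by 4/2.74835 = 1.45542 puts the formula on 4 O.
Si: 0.69637 × 1.45542 = 1.014 atoms per formula unit.

1.014 Si apfu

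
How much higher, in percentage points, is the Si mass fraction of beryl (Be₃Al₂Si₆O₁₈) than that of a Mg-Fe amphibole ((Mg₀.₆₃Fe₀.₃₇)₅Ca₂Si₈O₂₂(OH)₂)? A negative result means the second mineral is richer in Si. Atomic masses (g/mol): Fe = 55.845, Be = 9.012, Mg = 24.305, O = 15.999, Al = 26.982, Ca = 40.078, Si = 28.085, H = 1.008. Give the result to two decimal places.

5.55 percentage points

First mineral: 168.510 g Si in 537.492 g formula = 31.35 wt% Si.
Second mineral: 224.680 g Si in 870.702 g formula = 25.80 wt% Si.
31.35% − 25.80% gives a difference of 5.55 percentage points.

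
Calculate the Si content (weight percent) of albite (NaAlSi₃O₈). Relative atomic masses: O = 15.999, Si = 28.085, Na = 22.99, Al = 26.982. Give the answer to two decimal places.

Formula mass = 1*22.99 + 1*26.982 + 3*28.085 + 8*15.999 = 262.219 g/mol, of which 84.255 g is Si.
So Si makes up 84.255/262.219 = 0.3213 of the mass, i.e. 32.13%.

32.13 weight percent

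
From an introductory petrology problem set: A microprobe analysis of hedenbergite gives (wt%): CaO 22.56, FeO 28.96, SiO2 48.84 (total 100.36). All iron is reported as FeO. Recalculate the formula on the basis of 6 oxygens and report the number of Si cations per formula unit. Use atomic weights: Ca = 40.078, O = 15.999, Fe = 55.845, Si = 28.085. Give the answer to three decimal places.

2.006 Si apfu

CaO: 22.56/56.077 = 0.40230 mol → 0.40230 mol Ca, 0.40230 mol O.
FeO: 28.96/71.844 = 0.40310 mol → 0.40310 mol Fe, 0.40310 mol O.
SiO2: 48.84/60.083 = 0.81288 mol → 0.81288 mol Si, 1.62576 mol O.
Total oxygen = 2.43116 mol. Normalization factor = 6/2.43116 = 2.46796.
Si per 6 O = 0.81288 × 2.46796 = 2.006.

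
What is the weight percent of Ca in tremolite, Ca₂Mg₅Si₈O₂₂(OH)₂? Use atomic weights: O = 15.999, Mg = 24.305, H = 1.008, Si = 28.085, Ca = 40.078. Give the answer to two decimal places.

Molar mass of Ca₂Mg₅Si₈O₂₂(OH)₂: 2×40.078 + 5×24.305 + 8×28.085 + 24×15.999 + 2×1.008 = 812.353 g/mol.
Mass of Ca per formula unit: 2 × 40.078 = 80.156 g.
Weight fraction Ca = 80.156 / 812.353 = 0.0987.

9.87 weight percent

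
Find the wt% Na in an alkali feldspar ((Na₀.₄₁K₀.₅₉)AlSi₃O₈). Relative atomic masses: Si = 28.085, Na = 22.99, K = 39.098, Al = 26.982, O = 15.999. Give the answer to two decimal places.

3.47 mass %

M((Na₀.₄₁K₀.₅₉)AlSi₃O₈) = 271.723 g/mol.
Na contributes 0.41 × 22.99 = 9.426 g per mole.
9.426/271.723 = 0.0347 → 3.47%.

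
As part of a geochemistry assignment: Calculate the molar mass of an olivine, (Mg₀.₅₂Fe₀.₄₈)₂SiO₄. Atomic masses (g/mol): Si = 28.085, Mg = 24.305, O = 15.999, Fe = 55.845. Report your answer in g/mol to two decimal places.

170.97 g/mol

The formula mass is the sum 1.04(24.305) + 0.96(55.845) + 1(28.085) + 4(15.999).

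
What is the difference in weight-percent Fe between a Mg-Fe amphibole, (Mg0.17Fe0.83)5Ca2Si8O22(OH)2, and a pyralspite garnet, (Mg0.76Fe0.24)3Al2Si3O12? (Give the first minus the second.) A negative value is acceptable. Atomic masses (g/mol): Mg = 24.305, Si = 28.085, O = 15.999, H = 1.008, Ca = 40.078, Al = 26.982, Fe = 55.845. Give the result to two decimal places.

Fe in (Mg0.17Fe0.83)5Ca2Si8O22(OH)2: molar mass 943.244 g/mol; 4.15×55.845 = 231.757 g → 24.57 wt%.
Fe in (Mg0.76Fe0.24)3Al2Si3O12: molar mass 425.831 g/mol; 0.72×55.845 = 40.208 g → 9.44 wt%.
Difference = 24.57 − 9.44 = 15.13 percentage points.

15.13 percentage points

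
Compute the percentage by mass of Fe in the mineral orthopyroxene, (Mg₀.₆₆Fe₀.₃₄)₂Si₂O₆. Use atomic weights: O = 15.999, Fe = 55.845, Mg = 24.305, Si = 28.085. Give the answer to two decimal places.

17.09 mass %

Formula mass = 1.32·24.305 + 0.68·55.845 + 2·28.085 + 6·15.999 = 222.221 g/mol, of which 37.975 g is Fe.
So Fe makes up 37.975/222.221 = 0.1709 of the mass, i.e. 17.09%.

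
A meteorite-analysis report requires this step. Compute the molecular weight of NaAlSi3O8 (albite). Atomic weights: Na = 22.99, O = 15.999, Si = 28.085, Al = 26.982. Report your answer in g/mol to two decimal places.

The formula mass is the sum 1(22.99) + 1(26.982) + 3(28.085) + 8(15.999).

262.22 g/mol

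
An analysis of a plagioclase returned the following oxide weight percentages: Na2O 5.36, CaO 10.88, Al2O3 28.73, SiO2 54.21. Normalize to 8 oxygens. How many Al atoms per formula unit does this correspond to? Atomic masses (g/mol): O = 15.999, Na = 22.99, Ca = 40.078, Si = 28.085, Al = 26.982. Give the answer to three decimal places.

1.539 Al apfu

Na2O (M=61.979): mol = 0.08648; Na = 0.17296, O = 0.08648.
CaO (M=56.077): mol = 0.19402; Ca = 0.19402, O = 0.19402.
Al2O3 (M=101.961): mol = 0.28177; Al = 0.56354, O = 0.84531.
SiO2 (M=60.083): mol = 0.90225; Si = 0.90225, O = 1.80450.
ΣO = 2.93031; factor = 8/ΣO = 2.73009.
Al apfu = 0.56354 × 2.73009 = 1.539.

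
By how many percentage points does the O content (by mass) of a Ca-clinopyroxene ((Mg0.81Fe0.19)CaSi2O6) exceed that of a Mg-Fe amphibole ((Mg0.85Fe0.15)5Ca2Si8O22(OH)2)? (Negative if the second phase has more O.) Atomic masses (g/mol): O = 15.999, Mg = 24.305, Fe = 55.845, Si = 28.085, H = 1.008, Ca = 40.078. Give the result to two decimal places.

-2.79 percentage points

First mineral: 95.994 g O in 222.540 g formula = 43.14 wt% O.
Second mineral: 383.976 g O in 836.008 g formula = 45.93 wt% O.
43.14% − 45.93% gives a difference of -2.79 percentage points.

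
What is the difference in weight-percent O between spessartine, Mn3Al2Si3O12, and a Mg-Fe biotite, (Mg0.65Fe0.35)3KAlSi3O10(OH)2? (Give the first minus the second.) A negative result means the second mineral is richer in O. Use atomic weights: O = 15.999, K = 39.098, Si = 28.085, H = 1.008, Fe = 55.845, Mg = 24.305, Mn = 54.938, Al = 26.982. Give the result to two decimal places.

-3.85 percentage points

M(Mn3Al2Si3O12) = 495.021 g/mol, so wt% O = 191.988/495.021 × 100 = 38.78%.
M((Mg0.65Fe0.35)3KAlSi3O10(OH)2) = 450.371 g/mol, so wt% O = 191.988/450.371 × 100 = 42.63%.
38.78 − 42.63 = -3.85 pp.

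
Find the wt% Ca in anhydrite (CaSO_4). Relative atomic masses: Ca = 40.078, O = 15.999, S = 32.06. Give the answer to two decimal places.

29.44 weight percent

Formula mass = 1×40.078 + 1×32.06 + 4×15.999 = 136.134 g/mol, of which 40.078 g is Ca.
So Ca makes up 40.078/136.134 = 0.2944 of the mass, i.e. 29.44%.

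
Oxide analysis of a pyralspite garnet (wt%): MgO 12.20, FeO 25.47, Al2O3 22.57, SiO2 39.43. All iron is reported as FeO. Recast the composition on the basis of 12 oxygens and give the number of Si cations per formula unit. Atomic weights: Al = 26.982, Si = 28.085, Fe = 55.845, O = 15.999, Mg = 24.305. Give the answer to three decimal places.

MgO (M=40.304): mol = 0.30270; Mg = 0.30270, O = 0.30270.
FeO (M=71.844): mol = 0.35452; Fe = 0.35452, O = 0.35452.
Al2O3 (M=101.961): mol = 0.22136; Al = 0.44272, O = 0.66408.
SiO2 (M=60.083): mol = 0.65626; Si = 0.65626, O = 1.31252.
ΣO = 2.63382; factor = 12/ΣO = 4.55612.
Si apfu = 0.65626 × 4.55612 = 2.990.

2.990 Si apfu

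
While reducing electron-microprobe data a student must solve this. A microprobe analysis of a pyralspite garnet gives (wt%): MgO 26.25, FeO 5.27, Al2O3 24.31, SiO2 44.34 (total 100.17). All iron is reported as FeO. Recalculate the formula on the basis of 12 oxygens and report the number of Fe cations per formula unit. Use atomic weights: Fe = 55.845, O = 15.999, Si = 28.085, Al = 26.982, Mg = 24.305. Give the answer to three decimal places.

0.302 Fe apfu

26.25 wt% MgO ÷ 40.304 g/mol = 0.65130 mol, giving 0.65130 Mg and 0.65130 O.
5.27 wt% FeO ÷ 71.844 g/mol = 0.07335 mol, giving 0.07335 Fe and 0.07335 O.
24.31 wt% Al2O3 ÷ 101.961 g/mol = 0.23842 mol, giving 0.47684 Al and 0.71526 O.
44.34 wt% SiO2 ÷ 60.083 g/mol = 0.73798 mol, giving 0.73798 Si and 1.47596 O.
Oxygen sums to 2.91587; scaling by 12/2.91587 = 4.11541 puts the formula on 12 O.
Fe: 0.07335 × 4.11541 = 0.302 atoms per formula unit.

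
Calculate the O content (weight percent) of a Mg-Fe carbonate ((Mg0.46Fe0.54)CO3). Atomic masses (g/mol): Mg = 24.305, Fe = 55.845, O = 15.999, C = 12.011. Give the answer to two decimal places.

Molar mass of (Mg0.46Fe0.54)CO3: 0.46*24.305 + 0.54*55.845 + 1*12.011 + 3*15.999 = 101.345 g/mol.
Mass of O per formula unit: 3 × 15.999 = 47.997 g.
Weight fraction O = 47.997 / 101.345 = 0.4736.

47.36 weight percent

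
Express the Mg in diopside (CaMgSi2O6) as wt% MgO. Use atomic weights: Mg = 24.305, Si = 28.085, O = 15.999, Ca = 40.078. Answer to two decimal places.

M(CaMgSi2O6) = 216.547 g/mol; M(MgO) = 40.304 g/mol.
Moles MgO per formula unit = 1 Mg ÷ 1 = 1.0000.
MgO fraction = (1.0000 × 40.304) / 216.547 = 40.304/216.547 = 0.1861.

18.61 wt%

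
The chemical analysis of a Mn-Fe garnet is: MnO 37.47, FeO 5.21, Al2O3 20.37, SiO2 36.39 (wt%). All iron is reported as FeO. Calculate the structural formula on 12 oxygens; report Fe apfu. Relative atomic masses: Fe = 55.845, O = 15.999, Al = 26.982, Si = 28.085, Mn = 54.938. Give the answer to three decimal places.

0.361 Fe apfu

37.47 wt% MnO ÷ 70.937 g/mol = 0.52822 mol, giving 0.52822 Mn and 0.52822 O.
5.21 wt% FeO ÷ 71.844 g/mol = 0.07252 mol, giving 0.07252 Fe and 0.07252 O.
20.37 wt% Al2O3 ÷ 101.961 g/mol = 0.19978 mol, giving 0.39956 Al and 0.59934 O.
36.39 wt% SiO2 ÷ 60.083 g/mol = 0.60566 mol, giving 0.60566 Si and 1.21132 O.
Oxygen sums to 2.41140; scaling by 12/2.41140 = 4.97636 puts the formula on 12 O.
Fe: 0.07252 × 4.97636 = 0.361 atoms per formula unit.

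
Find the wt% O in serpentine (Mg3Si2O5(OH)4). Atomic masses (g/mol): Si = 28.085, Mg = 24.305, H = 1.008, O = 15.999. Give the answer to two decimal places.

51.96 wt%

Molar mass of Mg3Si2O5(OH)4: 3×24.305 + 2×28.085 + 9×15.999 + 4×1.008 = 277.108 g/mol.
Mass of O per formula unit: 9 × 15.999 = 143.991 g.
Weight fraction O = 143.991 / 277.108 = 0.5196.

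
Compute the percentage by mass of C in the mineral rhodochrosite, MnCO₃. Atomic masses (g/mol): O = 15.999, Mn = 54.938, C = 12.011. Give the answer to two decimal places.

10.45 wt%

M(MnCO₃) = 114.946 g/mol.
C contributes 1 × 12.011 = 12.011 g per mole.
12.011/114.946 = 0.1045 → 10.45%.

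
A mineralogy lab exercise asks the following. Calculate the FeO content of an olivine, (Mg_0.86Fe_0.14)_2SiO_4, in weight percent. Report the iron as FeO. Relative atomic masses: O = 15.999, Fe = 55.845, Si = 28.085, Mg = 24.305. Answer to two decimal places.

13.45 wt%

Formula mass = 149.522 g/mol.
0.28 Fe → 0.2800 mol FeO per formula unit; M(FeO) = 71.844, so FeO mass = 20.116 g.
20.116/149.522 × 100 = 13.45 wt%.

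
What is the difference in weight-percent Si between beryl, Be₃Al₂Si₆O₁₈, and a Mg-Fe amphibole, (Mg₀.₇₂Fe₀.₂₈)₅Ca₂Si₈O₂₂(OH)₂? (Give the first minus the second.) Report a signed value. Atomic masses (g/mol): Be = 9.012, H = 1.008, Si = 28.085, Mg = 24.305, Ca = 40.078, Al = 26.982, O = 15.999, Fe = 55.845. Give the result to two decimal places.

5.12 percentage points

First mineral: 168.510 g Si in 537.492 g formula = 31.35 wt% Si.
Second mineral: 224.680 g Si in 856.509 g formula = 26.23 wt% Si.
31.35% − 26.23% gives a difference of 5.12 percentage points.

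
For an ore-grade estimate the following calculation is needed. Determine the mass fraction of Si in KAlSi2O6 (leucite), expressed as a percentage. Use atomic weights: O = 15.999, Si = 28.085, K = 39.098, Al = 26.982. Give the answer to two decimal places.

25.74 weight percent

Formula mass = 1·39.098 + 1·26.982 + 2·28.085 + 6·15.999 = 218.244 g/mol, of which 56.170 g is Si.
So Si makes up 56.170/218.244 = 0.2574 of the mass, i.e. 25.74%.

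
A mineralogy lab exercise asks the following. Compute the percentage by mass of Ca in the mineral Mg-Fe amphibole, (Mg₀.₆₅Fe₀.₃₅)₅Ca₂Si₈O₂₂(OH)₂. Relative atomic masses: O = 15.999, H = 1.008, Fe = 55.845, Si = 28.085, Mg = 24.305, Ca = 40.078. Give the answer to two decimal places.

9.24 weight percent

M((Mg₀.₆₅Fe₀.₃₅)₅Ca₂Si₈O₂₂(OH)₂) = 867.548 g/mol.
Ca contributes 2 × 40.078 = 80.156 g per mole.
80.156/867.548 = 0.0924 → 9.24%.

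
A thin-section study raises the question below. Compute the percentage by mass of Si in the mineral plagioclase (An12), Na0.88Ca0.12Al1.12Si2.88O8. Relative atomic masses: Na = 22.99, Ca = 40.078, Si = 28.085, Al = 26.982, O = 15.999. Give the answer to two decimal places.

30.62 mass %

M(Na0.88Ca0.12Al1.12Si2.88O8) = 264.137 g/mol.
Si contributes 2.88 × 28.085 = 80.885 g per mole.
80.885/264.137 = 0.3062 → 30.62%.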